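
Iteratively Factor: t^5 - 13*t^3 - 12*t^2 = (t + 3)*(t^4 - 3*t^3 - 4*t^2) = t*(t + 3)*(t^3 - 3*t^2 - 4*t) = t*(t - 4)*(t + 3)*(t^2 + t) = t*(t - 4)*(t + 1)*(t + 3)*(t)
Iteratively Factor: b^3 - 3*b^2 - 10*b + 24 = (b - 2)*(b^2 - b - 12) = (b - 2)*(b + 3)*(b - 4)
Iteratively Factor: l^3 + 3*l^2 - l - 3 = (l + 3)*(l^2 - 1) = (l - 1)*(l + 3)*(l + 1)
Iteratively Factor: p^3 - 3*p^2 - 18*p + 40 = (p - 5)*(p^2 + 2*p - 8) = (p - 5)*(p - 2)*(p + 4)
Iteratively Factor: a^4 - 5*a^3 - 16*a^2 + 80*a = (a - 4)*(a^3 - a^2 - 20*a) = a*(a - 4)*(a^2 - a - 20) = a*(a - 5)*(a - 4)*(a + 4)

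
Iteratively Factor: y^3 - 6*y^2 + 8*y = (y)*(y^2 - 6*y + 8) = y*(y - 4)*(y - 2)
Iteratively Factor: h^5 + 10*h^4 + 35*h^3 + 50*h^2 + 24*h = (h + 4)*(h^4 + 6*h^3 + 11*h^2 + 6*h) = (h + 1)*(h + 4)*(h^3 + 5*h^2 + 6*h) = (h + 1)*(h + 3)*(h + 4)*(h^2 + 2*h) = (h + 1)*(h + 2)*(h + 3)*(h + 4)*(h)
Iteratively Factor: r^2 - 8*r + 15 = (r - 3)*(r - 5)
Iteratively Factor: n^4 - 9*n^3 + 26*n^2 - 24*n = (n)*(n^3 - 9*n^2 + 26*n - 24) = n*(n - 2)*(n^2 - 7*n + 12) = n*(n - 4)*(n - 2)*(n - 3)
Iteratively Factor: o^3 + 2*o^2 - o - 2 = (o + 1)*(o^2 + o - 2) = (o - 1)*(o + 1)*(o + 2)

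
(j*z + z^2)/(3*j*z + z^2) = (j + z)/(3*j + z)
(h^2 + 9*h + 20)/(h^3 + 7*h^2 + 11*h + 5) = (h + 4)/(h^2 + 2*h + 1)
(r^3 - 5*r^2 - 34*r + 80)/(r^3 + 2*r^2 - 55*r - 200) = (r - 2)/(r + 5)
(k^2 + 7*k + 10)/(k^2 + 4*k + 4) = (k + 5)/(k + 2)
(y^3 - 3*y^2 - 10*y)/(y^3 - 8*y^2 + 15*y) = (y + 2)/(y - 3)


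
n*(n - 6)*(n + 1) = n^3 - 5*n^2 - 6*n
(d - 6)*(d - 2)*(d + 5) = d^3 - 3*d^2 - 28*d + 60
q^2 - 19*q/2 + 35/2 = (q - 7)*(q - 5/2)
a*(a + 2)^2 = a^3 + 4*a^2 + 4*a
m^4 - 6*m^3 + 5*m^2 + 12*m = m*(m - 4)*(m - 3)*(m + 1)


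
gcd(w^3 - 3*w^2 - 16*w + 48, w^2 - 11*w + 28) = w - 4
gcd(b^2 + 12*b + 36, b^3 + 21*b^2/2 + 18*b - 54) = b^2 + 12*b + 36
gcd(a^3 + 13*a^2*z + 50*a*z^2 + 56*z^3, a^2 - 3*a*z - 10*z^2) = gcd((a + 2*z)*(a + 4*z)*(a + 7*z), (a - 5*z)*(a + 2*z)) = a + 2*z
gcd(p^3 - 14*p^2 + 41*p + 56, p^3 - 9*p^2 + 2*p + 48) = p - 8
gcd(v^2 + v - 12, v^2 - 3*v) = v - 3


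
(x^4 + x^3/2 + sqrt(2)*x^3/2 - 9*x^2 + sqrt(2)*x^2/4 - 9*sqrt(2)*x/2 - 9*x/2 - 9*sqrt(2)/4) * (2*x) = 2*x^5 + x^4 + sqrt(2)*x^4 - 18*x^3 + sqrt(2)*x^3/2 - 9*sqrt(2)*x^2 - 9*x^2 - 9*sqrt(2)*x/2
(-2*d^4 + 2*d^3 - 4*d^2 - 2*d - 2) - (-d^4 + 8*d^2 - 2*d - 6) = -d^4 + 2*d^3 - 12*d^2 + 4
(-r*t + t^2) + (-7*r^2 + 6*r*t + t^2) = -7*r^2 + 5*r*t + 2*t^2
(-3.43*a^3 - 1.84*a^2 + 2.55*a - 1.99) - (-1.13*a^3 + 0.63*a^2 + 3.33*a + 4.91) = -2.3*a^3 - 2.47*a^2 - 0.78*a - 6.9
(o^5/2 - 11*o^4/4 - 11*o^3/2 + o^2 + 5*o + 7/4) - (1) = o^5/2 - 11*o^4/4 - 11*o^3/2 + o^2 + 5*o + 3/4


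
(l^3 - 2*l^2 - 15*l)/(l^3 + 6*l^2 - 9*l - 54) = l*(l - 5)/(l^2 + 3*l - 18)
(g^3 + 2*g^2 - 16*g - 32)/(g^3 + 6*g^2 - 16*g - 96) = (g + 2)/(g + 6)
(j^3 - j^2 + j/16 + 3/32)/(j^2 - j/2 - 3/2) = (-32*j^3 + 32*j^2 - 2*j - 3)/(16*(-2*j^2 + j + 3))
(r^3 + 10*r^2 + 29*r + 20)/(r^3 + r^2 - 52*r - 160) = (r + 1)/(r - 8)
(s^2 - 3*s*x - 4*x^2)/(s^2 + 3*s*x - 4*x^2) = (s^2 - 3*s*x - 4*x^2)/(s^2 + 3*s*x - 4*x^2)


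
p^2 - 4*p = p*(p - 4)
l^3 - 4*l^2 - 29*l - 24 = (l - 8)*(l + 1)*(l + 3)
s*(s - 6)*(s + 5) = s^3 - s^2 - 30*s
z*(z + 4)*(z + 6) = z^3 + 10*z^2 + 24*z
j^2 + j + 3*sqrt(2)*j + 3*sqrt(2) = (j + 1)*(j + 3*sqrt(2))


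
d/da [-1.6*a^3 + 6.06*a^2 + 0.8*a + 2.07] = -4.8*a^2 + 12.12*a + 0.8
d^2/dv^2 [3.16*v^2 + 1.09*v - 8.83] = 6.32000000000000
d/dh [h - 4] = 1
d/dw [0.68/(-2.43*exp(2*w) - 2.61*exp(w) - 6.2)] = (3.3048*exp(w) + 1.7748)*exp(w)/(2.43*exp(2*w) + 2.61*exp(w) + 6.2)^2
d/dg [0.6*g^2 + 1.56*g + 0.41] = 1.2*g + 1.56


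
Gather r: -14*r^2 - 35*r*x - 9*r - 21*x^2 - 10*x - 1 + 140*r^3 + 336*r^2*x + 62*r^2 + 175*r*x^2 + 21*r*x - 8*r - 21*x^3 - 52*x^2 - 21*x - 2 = 140*r^3 + r^2*(336*x + 48) + r*(175*x^2 - 14*x - 17) - 21*x^3 - 73*x^2 - 31*x - 3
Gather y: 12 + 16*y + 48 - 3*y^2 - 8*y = -3*y^2 + 8*y + 60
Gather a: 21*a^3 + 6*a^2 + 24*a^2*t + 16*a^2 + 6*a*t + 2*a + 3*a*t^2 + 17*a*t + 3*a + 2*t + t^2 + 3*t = 21*a^3 + a^2*(24*t + 22) + a*(3*t^2 + 23*t + 5) + t^2 + 5*t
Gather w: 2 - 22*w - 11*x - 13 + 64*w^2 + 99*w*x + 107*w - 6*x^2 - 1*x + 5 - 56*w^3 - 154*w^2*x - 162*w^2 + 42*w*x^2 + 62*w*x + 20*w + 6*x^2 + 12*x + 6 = -56*w^3 + w^2*(-154*x - 98) + w*(42*x^2 + 161*x + 105)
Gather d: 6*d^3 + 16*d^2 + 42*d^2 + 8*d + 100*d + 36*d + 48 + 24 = 6*d^3 + 58*d^2 + 144*d + 72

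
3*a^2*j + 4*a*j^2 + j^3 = j*(a + j)*(3*a + j)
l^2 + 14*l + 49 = (l + 7)^2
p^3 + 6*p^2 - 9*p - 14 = (p - 2)*(p + 1)*(p + 7)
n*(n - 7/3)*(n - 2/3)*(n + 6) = n^4 + 3*n^3 - 148*n^2/9 + 28*n/3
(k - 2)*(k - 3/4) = k^2 - 11*k/4 + 3/2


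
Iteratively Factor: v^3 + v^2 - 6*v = (v - 2)*(v^2 + 3*v) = v*(v - 2)*(v + 3)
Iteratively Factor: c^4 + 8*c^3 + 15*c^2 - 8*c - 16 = (c + 1)*(c^3 + 7*c^2 + 8*c - 16) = (c + 1)*(c + 4)*(c^2 + 3*c - 4) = (c - 1)*(c + 1)*(c + 4)*(c + 4)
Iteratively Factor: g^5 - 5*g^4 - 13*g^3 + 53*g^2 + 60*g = (g - 4)*(g^4 - g^3 - 17*g^2 - 15*g) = (g - 5)*(g - 4)*(g^3 + 4*g^2 + 3*g) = (g - 5)*(g - 4)*(g + 3)*(g^2 + g) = g*(g - 5)*(g - 4)*(g + 3)*(g + 1)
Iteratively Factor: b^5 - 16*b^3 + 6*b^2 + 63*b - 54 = (b + 3)*(b^4 - 3*b^3 - 7*b^2 + 27*b - 18) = (b - 2)*(b + 3)*(b^3 - b^2 - 9*b + 9) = (b - 3)*(b - 2)*(b + 3)*(b^2 + 2*b - 3) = (b - 3)*(b - 2)*(b + 3)^2*(b - 1)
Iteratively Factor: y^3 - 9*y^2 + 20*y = (y - 5)*(y^2 - 4*y) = y*(y - 5)*(y - 4)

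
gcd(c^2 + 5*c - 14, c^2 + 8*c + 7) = c + 7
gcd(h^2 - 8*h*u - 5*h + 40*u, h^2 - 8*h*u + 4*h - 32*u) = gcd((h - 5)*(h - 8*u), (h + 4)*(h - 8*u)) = -h + 8*u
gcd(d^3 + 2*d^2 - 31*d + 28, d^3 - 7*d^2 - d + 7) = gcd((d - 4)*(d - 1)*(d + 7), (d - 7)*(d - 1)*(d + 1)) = d - 1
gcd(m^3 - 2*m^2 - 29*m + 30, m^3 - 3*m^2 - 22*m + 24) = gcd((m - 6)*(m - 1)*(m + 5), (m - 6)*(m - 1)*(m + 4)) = m^2 - 7*m + 6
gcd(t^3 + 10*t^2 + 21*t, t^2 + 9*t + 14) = t + 7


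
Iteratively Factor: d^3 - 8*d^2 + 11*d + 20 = (d + 1)*(d^2 - 9*d + 20) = (d - 5)*(d + 1)*(d - 4)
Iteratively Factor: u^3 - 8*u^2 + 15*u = (u - 3)*(u^2 - 5*u) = (u - 5)*(u - 3)*(u)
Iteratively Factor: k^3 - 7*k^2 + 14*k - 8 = (k - 1)*(k^2 - 6*k + 8) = (k - 4)*(k - 1)*(k - 2)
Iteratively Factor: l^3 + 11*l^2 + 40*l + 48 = (l + 3)*(l^2 + 8*l + 16) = (l + 3)*(l + 4)*(l + 4)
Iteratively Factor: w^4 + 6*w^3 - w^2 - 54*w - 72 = (w + 3)*(w^3 + 3*w^2 - 10*w - 24) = (w + 2)*(w + 3)*(w^2 + w - 12) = (w - 3)*(w + 2)*(w + 3)*(w + 4)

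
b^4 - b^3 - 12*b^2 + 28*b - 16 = (b - 2)^2*(b - 1)*(b + 4)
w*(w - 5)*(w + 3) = w^3 - 2*w^2 - 15*w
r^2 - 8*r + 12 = (r - 6)*(r - 2)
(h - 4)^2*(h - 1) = h^3 - 9*h^2 + 24*h - 16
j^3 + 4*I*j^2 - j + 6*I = (j - I)*(j + 2*I)*(j + 3*I)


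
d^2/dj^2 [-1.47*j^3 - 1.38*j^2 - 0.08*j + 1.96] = -8.82*j - 2.76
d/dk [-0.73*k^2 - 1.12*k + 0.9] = -1.46*k - 1.12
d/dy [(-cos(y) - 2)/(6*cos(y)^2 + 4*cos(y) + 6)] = (3*sin(y)^2 - 12*cos(y) - 4)*sin(y)/(2*(-3*sin(y)^2 + 2*cos(y) + 6)^2)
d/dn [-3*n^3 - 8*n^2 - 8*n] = -9*n^2 - 16*n - 8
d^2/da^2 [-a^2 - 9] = -2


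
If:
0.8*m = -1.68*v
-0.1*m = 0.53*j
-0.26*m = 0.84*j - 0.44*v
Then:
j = 0.00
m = 0.00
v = 0.00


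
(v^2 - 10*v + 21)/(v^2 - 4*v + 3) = (v - 7)/(v - 1)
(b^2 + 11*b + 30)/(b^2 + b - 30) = (b + 5)/(b - 5)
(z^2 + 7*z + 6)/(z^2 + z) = (z + 6)/z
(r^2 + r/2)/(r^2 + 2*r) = (r + 1/2)/(r + 2)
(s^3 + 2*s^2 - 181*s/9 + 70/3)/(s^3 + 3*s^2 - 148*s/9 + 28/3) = (3*s - 5)/(3*s - 2)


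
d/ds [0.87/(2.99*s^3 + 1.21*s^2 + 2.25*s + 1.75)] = (-7.8039*s^2 - 2.1054*s - 1.9575)/(2.99*s^3 + 1.21*s^2 + 2.25*s + 1.75)^2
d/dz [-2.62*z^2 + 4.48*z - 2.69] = 4.48 - 5.24*z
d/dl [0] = 0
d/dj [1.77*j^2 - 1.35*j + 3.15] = 3.54*j - 1.35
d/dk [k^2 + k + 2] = 2*k + 1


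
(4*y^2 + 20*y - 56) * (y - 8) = 4*y^3 - 12*y^2 - 216*y + 448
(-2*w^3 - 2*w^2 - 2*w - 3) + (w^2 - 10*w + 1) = -2*w^3 - w^2 - 12*w - 2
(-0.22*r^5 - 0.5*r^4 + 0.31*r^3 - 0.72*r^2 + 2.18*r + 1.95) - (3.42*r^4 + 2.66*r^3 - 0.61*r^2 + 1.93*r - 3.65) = -0.22*r^5 - 3.92*r^4 - 2.35*r^3 - 0.11*r^2 + 0.25*r + 5.6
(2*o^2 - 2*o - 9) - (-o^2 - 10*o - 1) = 3*o^2 + 8*o - 8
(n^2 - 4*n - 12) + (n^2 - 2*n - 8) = 2*n^2 - 6*n - 20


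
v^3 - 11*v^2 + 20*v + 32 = (v - 8)*(v - 4)*(v + 1)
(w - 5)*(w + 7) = w^2 + 2*w - 35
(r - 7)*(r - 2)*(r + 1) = r^3 - 8*r^2 + 5*r + 14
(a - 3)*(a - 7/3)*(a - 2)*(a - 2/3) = a^4 - 8*a^3 + 203*a^2/9 - 232*a/9 + 28/3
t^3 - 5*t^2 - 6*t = t*(t - 6)*(t + 1)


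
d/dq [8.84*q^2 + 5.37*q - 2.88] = 17.68*q + 5.37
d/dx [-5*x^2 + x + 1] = 1 - 10*x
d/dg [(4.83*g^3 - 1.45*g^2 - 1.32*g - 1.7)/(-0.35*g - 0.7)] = (-3.381*g^3 - 9.6355*g^2 + 2.03*g + 0.329)/(0.1225*g^2 + 0.49*g + 0.49)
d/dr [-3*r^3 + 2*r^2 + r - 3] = -9*r^2 + 4*r + 1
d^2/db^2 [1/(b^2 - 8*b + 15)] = 2*(-b^2 + 8*b + 4*(b - 4)^2 - 15)/(b^2 - 8*b + 15)^3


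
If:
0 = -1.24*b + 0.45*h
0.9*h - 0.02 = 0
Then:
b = 0.01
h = 0.02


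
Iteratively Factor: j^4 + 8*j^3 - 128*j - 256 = (j - 4)*(j^3 + 12*j^2 + 48*j + 64) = (j - 4)*(j + 4)*(j^2 + 8*j + 16) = (j - 4)*(j + 4)^2*(j + 4)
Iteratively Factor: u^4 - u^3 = (u - 1)*(u^3) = u*(u - 1)*(u^2) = u^2*(u - 1)*(u)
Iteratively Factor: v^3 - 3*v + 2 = (v + 2)*(v^2 - 2*v + 1) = (v - 1)*(v + 2)*(v - 1)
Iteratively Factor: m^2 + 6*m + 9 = (m + 3)*(m + 3)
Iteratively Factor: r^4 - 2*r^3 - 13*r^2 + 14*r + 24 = (r + 3)*(r^3 - 5*r^2 + 2*r + 8) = (r - 4)*(r + 3)*(r^2 - r - 2) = (r - 4)*(r + 1)*(r + 3)*(r - 2)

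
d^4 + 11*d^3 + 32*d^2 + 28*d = d*(d + 2)^2*(d + 7)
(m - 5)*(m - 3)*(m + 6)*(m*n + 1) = m^4*n - 2*m^3*n + m^3 - 33*m^2*n - 2*m^2 + 90*m*n - 33*m + 90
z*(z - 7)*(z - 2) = z^3 - 9*z^2 + 14*z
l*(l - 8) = l^2 - 8*l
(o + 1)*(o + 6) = o^2 + 7*o + 6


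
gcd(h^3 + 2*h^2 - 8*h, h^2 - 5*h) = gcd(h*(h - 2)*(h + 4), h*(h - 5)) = h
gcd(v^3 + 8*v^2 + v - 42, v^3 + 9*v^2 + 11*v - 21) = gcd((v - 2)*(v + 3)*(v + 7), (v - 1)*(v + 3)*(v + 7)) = v^2 + 10*v + 21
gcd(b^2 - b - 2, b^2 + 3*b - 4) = 1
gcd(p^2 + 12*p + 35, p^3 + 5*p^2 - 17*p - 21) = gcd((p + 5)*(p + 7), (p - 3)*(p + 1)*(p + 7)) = p + 7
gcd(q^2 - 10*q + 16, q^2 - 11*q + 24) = q - 8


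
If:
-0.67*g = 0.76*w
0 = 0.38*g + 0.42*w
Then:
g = 0.00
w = 0.00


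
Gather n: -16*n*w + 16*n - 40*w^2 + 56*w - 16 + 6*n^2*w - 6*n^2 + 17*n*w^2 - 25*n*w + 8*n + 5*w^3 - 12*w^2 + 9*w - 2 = n^2*(6*w - 6) + n*(17*w^2 - 41*w + 24) + 5*w^3 - 52*w^2 + 65*w - 18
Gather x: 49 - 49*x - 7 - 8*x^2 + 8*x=-8*x^2 - 41*x + 42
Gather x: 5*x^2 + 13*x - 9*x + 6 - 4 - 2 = 5*x^2 + 4*x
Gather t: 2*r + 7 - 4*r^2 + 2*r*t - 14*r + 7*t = -4*r^2 - 12*r + t*(2*r + 7) + 7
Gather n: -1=-1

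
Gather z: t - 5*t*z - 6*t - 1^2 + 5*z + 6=-5*t + z*(5 - 5*t) + 5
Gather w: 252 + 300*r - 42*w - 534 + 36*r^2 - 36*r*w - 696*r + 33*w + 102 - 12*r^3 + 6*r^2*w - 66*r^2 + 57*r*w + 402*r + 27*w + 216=-12*r^3 - 30*r^2 + 6*r + w*(6*r^2 + 21*r + 18) + 36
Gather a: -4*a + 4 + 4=8 - 4*a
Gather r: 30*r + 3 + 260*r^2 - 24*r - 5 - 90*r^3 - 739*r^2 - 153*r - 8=-90*r^3 - 479*r^2 - 147*r - 10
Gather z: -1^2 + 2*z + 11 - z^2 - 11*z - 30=-z^2 - 9*z - 20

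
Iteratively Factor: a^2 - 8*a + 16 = (a - 4)*(a - 4)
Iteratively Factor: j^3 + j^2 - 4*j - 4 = (j + 1)*(j^2 - 4) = (j - 2)*(j + 1)*(j + 2)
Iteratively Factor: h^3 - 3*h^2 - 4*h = (h - 4)*(h^2 + h) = (h - 4)*(h + 1)*(h)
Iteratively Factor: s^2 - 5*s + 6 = (s - 2)*(s - 3)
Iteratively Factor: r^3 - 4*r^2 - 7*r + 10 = (r - 1)*(r^2 - 3*r - 10) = (r - 5)*(r - 1)*(r + 2)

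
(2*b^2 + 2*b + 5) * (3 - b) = -2*b^3 + 4*b^2 + b + 15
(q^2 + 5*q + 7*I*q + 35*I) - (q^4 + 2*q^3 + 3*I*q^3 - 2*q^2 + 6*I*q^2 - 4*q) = -q^4 - 2*q^3 - 3*I*q^3 + 3*q^2 - 6*I*q^2 + 9*q + 7*I*q + 35*I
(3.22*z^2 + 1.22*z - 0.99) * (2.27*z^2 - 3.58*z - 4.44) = 7.3094*z^4 - 8.7582*z^3 - 20.9117*z^2 - 1.8726*z + 4.3956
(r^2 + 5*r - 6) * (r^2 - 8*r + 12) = r^4 - 3*r^3 - 34*r^2 + 108*r - 72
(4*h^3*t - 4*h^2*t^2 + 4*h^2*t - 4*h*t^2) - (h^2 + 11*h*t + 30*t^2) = 4*h^3*t - 4*h^2*t^2 + 4*h^2*t - h^2 - 4*h*t^2 - 11*h*t - 30*t^2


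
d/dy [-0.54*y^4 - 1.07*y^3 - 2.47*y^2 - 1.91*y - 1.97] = -2.16*y^3 - 3.21*y^2 - 4.94*y - 1.91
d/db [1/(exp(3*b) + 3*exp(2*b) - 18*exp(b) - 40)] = 3*(-exp(2*b) - 2*exp(b) + 6)*exp(b)/(exp(3*b) + 3*exp(2*b) - 18*exp(b) - 40)^2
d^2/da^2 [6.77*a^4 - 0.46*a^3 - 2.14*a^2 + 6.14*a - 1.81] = 81.24*a^2 - 2.76*a - 4.28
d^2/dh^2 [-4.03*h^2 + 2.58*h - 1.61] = -8.06000000000000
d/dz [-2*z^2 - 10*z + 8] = -4*z - 10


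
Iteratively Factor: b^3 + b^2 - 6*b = (b + 3)*(b^2 - 2*b) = b*(b + 3)*(b - 2)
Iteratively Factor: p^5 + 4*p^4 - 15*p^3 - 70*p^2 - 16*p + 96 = (p + 2)*(p^4 + 2*p^3 - 19*p^2 - 32*p + 48) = (p - 1)*(p + 2)*(p^3 + 3*p^2 - 16*p - 48) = (p - 1)*(p + 2)*(p + 4)*(p^2 - p - 12) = (p - 4)*(p - 1)*(p + 2)*(p + 4)*(p + 3)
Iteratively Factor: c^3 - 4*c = (c + 2)*(c^2 - 2*c) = (c - 2)*(c + 2)*(c)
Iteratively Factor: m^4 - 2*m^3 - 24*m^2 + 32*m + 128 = (m + 2)*(m^3 - 4*m^2 - 16*m + 64) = (m + 2)*(m + 4)*(m^2 - 8*m + 16) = (m - 4)*(m + 2)*(m + 4)*(m - 4)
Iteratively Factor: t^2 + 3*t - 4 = (t - 1)*(t + 4)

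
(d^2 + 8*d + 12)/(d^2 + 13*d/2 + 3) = 2*(d + 2)/(2*d + 1)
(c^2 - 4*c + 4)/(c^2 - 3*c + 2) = (c - 2)/(c - 1)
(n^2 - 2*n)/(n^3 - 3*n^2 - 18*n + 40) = n/(n^2 - n - 20)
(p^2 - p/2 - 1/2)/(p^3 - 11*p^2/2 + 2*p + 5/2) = 1/(p - 5)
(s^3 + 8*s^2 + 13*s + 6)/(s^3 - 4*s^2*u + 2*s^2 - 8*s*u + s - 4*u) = (s + 6)/(s - 4*u)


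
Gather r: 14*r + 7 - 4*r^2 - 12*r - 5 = -4*r^2 + 2*r + 2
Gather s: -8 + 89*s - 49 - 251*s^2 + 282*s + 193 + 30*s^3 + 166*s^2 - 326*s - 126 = 30*s^3 - 85*s^2 + 45*s + 10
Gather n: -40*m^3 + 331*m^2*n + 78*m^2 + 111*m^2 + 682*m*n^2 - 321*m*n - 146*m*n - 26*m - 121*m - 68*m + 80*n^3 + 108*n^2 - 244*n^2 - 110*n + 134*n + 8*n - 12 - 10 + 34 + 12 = -40*m^3 + 189*m^2 - 215*m + 80*n^3 + n^2*(682*m - 136) + n*(331*m^2 - 467*m + 32) + 24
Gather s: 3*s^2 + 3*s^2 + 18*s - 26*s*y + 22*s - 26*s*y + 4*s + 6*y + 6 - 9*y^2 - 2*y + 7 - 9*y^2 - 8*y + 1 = 6*s^2 + s*(44 - 52*y) - 18*y^2 - 4*y + 14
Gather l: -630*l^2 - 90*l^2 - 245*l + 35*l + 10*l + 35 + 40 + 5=-720*l^2 - 200*l + 80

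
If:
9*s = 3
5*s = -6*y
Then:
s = 1/3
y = -5/18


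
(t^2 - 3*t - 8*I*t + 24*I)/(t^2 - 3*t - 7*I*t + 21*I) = (t - 8*I)/(t - 7*I)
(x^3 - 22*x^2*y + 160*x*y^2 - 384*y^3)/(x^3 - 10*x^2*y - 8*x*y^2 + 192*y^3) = (x - 8*y)/(x + 4*y)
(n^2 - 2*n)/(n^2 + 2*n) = (n - 2)/(n + 2)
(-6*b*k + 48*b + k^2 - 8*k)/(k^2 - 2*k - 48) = (-6*b + k)/(k + 6)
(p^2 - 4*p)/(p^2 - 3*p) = (p - 4)/(p - 3)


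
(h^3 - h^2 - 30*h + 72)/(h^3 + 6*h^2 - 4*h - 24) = (h^2 - 7*h + 12)/(h^2 - 4)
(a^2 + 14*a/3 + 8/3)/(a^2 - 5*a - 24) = (3*a^2 + 14*a + 8)/(3*(a^2 - 5*a - 24))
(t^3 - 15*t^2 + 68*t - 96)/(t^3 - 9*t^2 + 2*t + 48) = (t - 4)/(t + 2)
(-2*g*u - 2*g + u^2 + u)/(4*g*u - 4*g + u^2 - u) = (-2*g*u - 2*g + u^2 + u)/(4*g*u - 4*g + u^2 - u)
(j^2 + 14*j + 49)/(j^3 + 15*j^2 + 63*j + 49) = 1/(j + 1)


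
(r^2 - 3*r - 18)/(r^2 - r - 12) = (r - 6)/(r - 4)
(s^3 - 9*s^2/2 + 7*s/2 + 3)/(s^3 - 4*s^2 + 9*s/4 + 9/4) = 2*(s - 2)/(2*s - 3)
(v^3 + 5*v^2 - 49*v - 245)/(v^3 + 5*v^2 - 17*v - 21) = (v^2 - 2*v - 35)/(v^2 - 2*v - 3)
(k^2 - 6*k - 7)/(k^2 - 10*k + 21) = (k + 1)/(k - 3)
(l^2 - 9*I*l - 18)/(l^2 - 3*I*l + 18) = (l - 3*I)/(l + 3*I)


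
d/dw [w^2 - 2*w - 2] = 2*w - 2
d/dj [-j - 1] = -1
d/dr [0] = 0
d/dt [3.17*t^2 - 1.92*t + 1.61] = 6.34*t - 1.92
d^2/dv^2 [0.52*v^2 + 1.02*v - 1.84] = 1.04000000000000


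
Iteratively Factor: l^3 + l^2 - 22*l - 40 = (l + 2)*(l^2 - l - 20) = (l + 2)*(l + 4)*(l - 5)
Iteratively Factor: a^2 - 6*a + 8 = (a - 4)*(a - 2)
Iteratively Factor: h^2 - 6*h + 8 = (h - 4)*(h - 2)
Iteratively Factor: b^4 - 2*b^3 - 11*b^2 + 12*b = (b - 1)*(b^3 - b^2 - 12*b) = b*(b - 1)*(b^2 - b - 12) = b*(b - 1)*(b + 3)*(b - 4)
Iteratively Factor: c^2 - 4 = (c + 2)*(c - 2)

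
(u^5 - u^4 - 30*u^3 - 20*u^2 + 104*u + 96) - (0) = u^5 - u^4 - 30*u^3 - 20*u^2 + 104*u + 96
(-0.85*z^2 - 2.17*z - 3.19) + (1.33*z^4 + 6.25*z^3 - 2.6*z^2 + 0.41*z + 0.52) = 1.33*z^4 + 6.25*z^3 - 3.45*z^2 - 1.76*z - 2.67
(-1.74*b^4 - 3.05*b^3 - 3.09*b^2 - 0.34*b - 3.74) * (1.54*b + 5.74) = -2.6796*b^5 - 14.6846*b^4 - 22.2656*b^3 - 18.2602*b^2 - 7.7112*b - 21.4676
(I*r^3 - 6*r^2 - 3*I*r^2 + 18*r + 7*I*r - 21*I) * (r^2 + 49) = I*r^5 - 6*r^4 - 3*I*r^4 + 18*r^3 + 56*I*r^3 - 294*r^2 - 168*I*r^2 + 882*r + 343*I*r - 1029*I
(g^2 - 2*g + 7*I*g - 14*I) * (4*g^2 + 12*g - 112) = 4*g^4 + 4*g^3 + 28*I*g^3 - 136*g^2 + 28*I*g^2 + 224*g - 952*I*g + 1568*I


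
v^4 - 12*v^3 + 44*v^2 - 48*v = v*(v - 6)*(v - 4)*(v - 2)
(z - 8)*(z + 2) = z^2 - 6*z - 16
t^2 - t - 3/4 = (t - 3/2)*(t + 1/2)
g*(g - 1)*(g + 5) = g^3 + 4*g^2 - 5*g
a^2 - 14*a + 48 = (a - 8)*(a - 6)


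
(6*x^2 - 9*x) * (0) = 0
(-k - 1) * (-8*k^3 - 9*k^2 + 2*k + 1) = 8*k^4 + 17*k^3 + 7*k^2 - 3*k - 1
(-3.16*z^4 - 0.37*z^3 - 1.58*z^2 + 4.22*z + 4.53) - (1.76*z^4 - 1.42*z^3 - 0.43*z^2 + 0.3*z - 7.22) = -4.92*z^4 + 1.05*z^3 - 1.15*z^2 + 3.92*z + 11.75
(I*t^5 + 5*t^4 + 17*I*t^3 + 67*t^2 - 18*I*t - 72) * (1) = I*t^5 + 5*t^4 + 17*I*t^3 + 67*t^2 - 18*I*t - 72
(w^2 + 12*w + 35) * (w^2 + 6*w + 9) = w^4 + 18*w^3 + 116*w^2 + 318*w + 315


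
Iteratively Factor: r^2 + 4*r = (r + 4)*(r)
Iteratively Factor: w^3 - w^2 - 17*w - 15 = (w + 1)*(w^2 - 2*w - 15) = (w + 1)*(w + 3)*(w - 5)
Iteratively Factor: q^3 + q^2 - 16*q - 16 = (q - 4)*(q^2 + 5*q + 4) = (q - 4)*(q + 1)*(q + 4)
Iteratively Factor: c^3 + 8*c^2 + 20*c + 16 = (c + 2)*(c^2 + 6*c + 8) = (c + 2)^2*(c + 4)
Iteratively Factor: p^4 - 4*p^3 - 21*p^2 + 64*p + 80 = (p + 1)*(p^3 - 5*p^2 - 16*p + 80) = (p - 5)*(p + 1)*(p^2 - 16) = (p - 5)*(p - 4)*(p + 1)*(p + 4)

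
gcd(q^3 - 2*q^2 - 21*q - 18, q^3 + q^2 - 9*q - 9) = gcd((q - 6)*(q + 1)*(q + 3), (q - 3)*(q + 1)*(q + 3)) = q^2 + 4*q + 3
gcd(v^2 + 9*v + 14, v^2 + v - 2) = v + 2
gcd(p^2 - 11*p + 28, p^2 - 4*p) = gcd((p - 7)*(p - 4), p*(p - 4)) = p - 4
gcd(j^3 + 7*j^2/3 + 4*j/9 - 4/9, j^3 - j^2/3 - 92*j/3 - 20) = j + 2/3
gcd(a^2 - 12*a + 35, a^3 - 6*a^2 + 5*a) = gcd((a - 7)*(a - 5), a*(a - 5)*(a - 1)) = a - 5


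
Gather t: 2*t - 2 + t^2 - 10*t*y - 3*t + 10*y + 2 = t^2 + t*(-10*y - 1) + 10*y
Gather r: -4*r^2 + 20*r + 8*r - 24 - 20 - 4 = -4*r^2 + 28*r - 48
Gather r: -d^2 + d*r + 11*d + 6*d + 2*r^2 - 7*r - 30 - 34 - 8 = -d^2 + 17*d + 2*r^2 + r*(d - 7) - 72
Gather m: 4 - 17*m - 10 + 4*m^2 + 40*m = 4*m^2 + 23*m - 6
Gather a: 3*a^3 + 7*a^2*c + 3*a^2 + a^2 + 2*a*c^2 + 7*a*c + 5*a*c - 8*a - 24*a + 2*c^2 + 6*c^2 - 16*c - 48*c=3*a^3 + a^2*(7*c + 4) + a*(2*c^2 + 12*c - 32) + 8*c^2 - 64*c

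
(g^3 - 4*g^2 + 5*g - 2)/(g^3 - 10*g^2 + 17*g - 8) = (g - 2)/(g - 8)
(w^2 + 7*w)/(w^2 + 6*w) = (w + 7)/(w + 6)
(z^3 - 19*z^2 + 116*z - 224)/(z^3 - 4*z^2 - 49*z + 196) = (z - 8)/(z + 7)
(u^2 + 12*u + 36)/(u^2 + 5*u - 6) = (u + 6)/(u - 1)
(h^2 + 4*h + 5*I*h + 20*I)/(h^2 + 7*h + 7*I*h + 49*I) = (h^2 + h*(4 + 5*I) + 20*I)/(h^2 + 7*h*(1 + I) + 49*I)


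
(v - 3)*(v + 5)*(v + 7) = v^3 + 9*v^2 - v - 105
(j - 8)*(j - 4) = j^2 - 12*j + 32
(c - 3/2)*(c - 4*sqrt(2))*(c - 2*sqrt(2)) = c^3 - 6*sqrt(2)*c^2 - 3*c^2/2 + 9*sqrt(2)*c + 16*c - 24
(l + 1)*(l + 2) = l^2 + 3*l + 2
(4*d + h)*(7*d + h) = 28*d^2 + 11*d*h + h^2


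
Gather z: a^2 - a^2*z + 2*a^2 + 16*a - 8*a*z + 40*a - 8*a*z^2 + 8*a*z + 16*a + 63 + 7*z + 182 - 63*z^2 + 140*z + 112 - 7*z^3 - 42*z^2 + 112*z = 3*a^2 + 72*a - 7*z^3 + z^2*(-8*a - 105) + z*(259 - a^2) + 357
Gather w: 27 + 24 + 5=56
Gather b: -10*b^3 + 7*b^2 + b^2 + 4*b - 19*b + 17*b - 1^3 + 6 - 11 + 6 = -10*b^3 + 8*b^2 + 2*b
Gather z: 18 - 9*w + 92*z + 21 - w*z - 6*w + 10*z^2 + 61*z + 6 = -15*w + 10*z^2 + z*(153 - w) + 45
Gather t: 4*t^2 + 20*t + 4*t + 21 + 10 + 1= 4*t^2 + 24*t + 32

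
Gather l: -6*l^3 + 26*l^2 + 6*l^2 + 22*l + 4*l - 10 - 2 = -6*l^3 + 32*l^2 + 26*l - 12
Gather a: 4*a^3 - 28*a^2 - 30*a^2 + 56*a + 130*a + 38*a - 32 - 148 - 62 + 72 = 4*a^3 - 58*a^2 + 224*a - 170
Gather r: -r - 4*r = -5*r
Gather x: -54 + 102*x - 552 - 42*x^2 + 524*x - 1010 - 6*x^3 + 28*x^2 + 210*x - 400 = -6*x^3 - 14*x^2 + 836*x - 2016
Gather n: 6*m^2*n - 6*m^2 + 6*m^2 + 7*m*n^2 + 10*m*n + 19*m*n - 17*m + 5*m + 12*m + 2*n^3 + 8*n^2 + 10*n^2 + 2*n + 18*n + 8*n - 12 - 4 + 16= 2*n^3 + n^2*(7*m + 18) + n*(6*m^2 + 29*m + 28)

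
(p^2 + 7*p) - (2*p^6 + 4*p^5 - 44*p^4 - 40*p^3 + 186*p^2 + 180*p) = -2*p^6 - 4*p^5 + 44*p^4 + 40*p^3 - 185*p^2 - 173*p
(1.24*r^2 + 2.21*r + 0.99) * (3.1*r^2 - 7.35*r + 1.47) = 3.844*r^4 - 2.263*r^3 - 11.3517*r^2 - 4.0278*r + 1.4553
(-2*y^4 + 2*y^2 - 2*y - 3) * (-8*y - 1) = 16*y^5 + 2*y^4 - 16*y^3 + 14*y^2 + 26*y + 3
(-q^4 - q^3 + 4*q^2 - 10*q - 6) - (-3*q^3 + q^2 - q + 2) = -q^4 + 2*q^3 + 3*q^2 - 9*q - 8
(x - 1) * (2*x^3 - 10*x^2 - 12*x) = 2*x^4 - 12*x^3 - 2*x^2 + 12*x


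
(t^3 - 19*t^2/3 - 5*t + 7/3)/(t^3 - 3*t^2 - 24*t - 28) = (3*t^2 + 2*t - 1)/(3*(t^2 + 4*t + 4))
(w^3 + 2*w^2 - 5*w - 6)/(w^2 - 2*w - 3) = (w^2 + w - 6)/(w - 3)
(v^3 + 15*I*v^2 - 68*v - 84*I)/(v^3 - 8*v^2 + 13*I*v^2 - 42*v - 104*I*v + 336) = (v + 2*I)/(v - 8)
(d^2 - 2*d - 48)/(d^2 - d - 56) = (d + 6)/(d + 7)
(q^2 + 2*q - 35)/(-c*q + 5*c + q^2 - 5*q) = (q + 7)/(-c + q)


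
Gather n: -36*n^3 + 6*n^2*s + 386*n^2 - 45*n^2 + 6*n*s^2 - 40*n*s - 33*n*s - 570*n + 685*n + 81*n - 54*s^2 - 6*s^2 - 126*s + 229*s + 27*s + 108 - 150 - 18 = -36*n^3 + n^2*(6*s + 341) + n*(6*s^2 - 73*s + 196) - 60*s^2 + 130*s - 60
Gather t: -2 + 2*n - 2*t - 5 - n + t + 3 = n - t - 4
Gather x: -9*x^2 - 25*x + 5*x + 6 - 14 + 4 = -9*x^2 - 20*x - 4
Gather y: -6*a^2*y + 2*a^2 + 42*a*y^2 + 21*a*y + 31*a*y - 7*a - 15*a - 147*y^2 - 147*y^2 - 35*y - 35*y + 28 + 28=2*a^2 - 22*a + y^2*(42*a - 294) + y*(-6*a^2 + 52*a - 70) + 56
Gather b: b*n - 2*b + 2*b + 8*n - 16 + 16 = b*n + 8*n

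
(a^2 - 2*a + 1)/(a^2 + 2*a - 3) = (a - 1)/(a + 3)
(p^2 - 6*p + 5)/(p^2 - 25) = (p - 1)/(p + 5)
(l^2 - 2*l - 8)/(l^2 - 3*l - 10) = (l - 4)/(l - 5)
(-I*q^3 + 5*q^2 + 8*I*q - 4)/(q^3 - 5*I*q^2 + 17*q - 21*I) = (-I*q^3 + 5*q^2 + 8*I*q - 4)/(q^3 - 5*I*q^2 + 17*q - 21*I)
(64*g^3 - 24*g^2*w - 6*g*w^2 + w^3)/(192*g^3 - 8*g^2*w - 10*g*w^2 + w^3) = (-2*g + w)/(-6*g + w)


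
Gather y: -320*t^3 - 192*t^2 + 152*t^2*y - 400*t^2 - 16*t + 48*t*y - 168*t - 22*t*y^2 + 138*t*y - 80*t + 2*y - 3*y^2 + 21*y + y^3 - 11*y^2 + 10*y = -320*t^3 - 592*t^2 - 264*t + y^3 + y^2*(-22*t - 14) + y*(152*t^2 + 186*t + 33)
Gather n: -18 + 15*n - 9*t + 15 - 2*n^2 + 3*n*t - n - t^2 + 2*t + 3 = -2*n^2 + n*(3*t + 14) - t^2 - 7*t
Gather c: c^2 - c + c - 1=c^2 - 1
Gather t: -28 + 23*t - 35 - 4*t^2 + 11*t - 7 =-4*t^2 + 34*t - 70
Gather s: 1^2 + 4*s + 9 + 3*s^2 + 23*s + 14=3*s^2 + 27*s + 24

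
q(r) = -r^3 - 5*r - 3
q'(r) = -3*r^2 - 5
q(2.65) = -34.86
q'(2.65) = -26.07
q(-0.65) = 0.52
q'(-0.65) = -6.27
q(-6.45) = 297.59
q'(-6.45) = -129.81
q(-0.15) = -2.25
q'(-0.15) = -5.07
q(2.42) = -29.27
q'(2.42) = -22.57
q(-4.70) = 124.32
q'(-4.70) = -71.27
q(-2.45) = 23.96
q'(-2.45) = -23.01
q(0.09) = -3.45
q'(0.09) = -5.02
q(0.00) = -3.00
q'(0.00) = -5.00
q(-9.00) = 771.00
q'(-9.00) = -248.00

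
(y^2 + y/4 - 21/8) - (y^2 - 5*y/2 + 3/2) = 11*y/4 - 33/8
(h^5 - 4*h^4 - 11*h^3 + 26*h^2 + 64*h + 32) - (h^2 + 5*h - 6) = h^5 - 4*h^4 - 11*h^3 + 25*h^2 + 59*h + 38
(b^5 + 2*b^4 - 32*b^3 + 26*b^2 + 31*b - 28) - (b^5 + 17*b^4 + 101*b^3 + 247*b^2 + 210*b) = -15*b^4 - 133*b^3 - 221*b^2 - 179*b - 28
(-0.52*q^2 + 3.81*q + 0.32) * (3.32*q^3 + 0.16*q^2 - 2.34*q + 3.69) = -1.7264*q^5 + 12.566*q^4 + 2.8888*q^3 - 10.783*q^2 + 13.3101*q + 1.1808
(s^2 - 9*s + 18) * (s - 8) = s^3 - 17*s^2 + 90*s - 144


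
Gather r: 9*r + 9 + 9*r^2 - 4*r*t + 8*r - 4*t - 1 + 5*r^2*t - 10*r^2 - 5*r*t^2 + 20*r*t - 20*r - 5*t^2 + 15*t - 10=r^2*(5*t - 1) + r*(-5*t^2 + 16*t - 3) - 5*t^2 + 11*t - 2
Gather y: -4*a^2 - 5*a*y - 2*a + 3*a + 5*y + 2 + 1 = -4*a^2 + a + y*(5 - 5*a) + 3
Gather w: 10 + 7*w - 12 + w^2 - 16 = w^2 + 7*w - 18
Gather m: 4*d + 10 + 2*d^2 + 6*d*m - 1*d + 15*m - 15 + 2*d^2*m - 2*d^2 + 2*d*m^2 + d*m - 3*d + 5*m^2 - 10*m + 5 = m^2*(2*d + 5) + m*(2*d^2 + 7*d + 5)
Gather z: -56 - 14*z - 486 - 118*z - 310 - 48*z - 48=-180*z - 900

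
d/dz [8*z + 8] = 8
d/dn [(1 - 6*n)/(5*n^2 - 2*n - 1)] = 2*(15*n^2 - 5*n + 4)/(25*n^4 - 20*n^3 - 6*n^2 + 4*n + 1)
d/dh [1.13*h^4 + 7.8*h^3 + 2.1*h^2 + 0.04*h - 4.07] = 4.52*h^3 + 23.4*h^2 + 4.2*h + 0.04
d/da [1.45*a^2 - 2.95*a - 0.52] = 2.9*a - 2.95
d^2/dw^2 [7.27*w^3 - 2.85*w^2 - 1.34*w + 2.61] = 43.62*w - 5.7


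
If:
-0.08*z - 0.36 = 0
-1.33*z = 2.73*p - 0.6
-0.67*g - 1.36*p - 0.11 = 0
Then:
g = -5.06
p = 2.41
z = -4.50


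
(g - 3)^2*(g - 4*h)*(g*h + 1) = g^4*h - 4*g^3*h^2 - 6*g^3*h + g^3 + 24*g^2*h^2 + 5*g^2*h - 6*g^2 - 36*g*h^2 + 24*g*h + 9*g - 36*h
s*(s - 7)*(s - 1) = s^3 - 8*s^2 + 7*s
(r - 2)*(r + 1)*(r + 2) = r^3 + r^2 - 4*r - 4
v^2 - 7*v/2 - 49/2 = (v - 7)*(v + 7/2)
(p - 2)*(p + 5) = p^2 + 3*p - 10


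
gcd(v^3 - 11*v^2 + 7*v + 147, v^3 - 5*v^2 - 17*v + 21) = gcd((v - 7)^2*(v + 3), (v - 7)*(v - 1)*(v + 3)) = v^2 - 4*v - 21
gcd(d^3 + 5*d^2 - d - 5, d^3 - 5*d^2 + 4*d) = d - 1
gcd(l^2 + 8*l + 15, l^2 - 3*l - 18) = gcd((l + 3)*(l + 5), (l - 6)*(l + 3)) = l + 3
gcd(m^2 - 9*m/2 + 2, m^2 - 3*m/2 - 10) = m - 4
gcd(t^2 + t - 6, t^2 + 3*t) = t + 3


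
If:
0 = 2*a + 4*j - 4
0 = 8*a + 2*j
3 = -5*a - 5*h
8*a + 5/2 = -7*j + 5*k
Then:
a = -2/7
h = -11/35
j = 8/7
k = 23/14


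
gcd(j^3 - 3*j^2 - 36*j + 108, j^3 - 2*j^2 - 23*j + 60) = j - 3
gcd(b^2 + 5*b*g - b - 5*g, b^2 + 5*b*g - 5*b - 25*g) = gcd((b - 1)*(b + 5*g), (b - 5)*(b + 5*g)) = b + 5*g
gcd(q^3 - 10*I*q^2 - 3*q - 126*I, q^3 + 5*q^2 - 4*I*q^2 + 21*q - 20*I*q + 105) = q^2 - 4*I*q + 21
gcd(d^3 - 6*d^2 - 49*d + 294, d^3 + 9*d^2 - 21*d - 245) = d + 7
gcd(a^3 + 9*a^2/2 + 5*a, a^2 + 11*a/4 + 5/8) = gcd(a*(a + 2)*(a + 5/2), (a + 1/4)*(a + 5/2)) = a + 5/2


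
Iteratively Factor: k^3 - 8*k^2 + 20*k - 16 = (k - 4)*(k^2 - 4*k + 4) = (k - 4)*(k - 2)*(k - 2)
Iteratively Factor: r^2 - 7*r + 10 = (r - 2)*(r - 5)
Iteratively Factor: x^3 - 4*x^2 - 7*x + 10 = (x + 2)*(x^2 - 6*x + 5) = (x - 5)*(x + 2)*(x - 1)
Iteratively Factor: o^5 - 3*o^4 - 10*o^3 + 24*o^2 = (o)*(o^4 - 3*o^3 - 10*o^2 + 24*o) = o*(o - 2)*(o^3 - o^2 - 12*o) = o*(o - 2)*(o + 3)*(o^2 - 4*o) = o^2*(o - 2)*(o + 3)*(o - 4)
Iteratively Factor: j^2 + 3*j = (j)*(j + 3)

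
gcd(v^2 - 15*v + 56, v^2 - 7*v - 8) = v - 8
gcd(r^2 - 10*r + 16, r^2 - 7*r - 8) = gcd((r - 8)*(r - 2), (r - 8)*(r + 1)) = r - 8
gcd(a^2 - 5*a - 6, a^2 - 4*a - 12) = a - 6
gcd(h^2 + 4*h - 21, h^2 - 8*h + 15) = h - 3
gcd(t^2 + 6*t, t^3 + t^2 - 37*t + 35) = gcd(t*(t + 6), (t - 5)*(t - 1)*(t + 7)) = 1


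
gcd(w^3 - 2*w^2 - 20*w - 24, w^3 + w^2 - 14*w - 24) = w + 2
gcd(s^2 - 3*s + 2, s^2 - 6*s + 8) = s - 2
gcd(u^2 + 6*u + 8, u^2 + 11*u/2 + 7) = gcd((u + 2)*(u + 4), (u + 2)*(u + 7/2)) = u + 2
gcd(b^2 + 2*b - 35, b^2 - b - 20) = b - 5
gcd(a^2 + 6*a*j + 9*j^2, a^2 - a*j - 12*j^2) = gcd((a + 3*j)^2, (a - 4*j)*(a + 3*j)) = a + 3*j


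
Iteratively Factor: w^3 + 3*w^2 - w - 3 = (w + 1)*(w^2 + 2*w - 3) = (w + 1)*(w + 3)*(w - 1)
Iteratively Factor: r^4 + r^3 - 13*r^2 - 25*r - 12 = (r + 3)*(r^3 - 2*r^2 - 7*r - 4) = (r + 1)*(r + 3)*(r^2 - 3*r - 4) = (r - 4)*(r + 1)*(r + 3)*(r + 1)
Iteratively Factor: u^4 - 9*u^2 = (u - 3)*(u^3 + 3*u^2) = u*(u - 3)*(u^2 + 3*u) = u*(u - 3)*(u + 3)*(u)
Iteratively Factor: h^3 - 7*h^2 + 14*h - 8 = (h - 4)*(h^2 - 3*h + 2) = (h - 4)*(h - 1)*(h - 2)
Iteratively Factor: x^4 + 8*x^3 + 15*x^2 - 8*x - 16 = (x - 1)*(x^3 + 9*x^2 + 24*x + 16) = (x - 1)*(x + 4)*(x^2 + 5*x + 4) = (x - 1)*(x + 4)^2*(x + 1)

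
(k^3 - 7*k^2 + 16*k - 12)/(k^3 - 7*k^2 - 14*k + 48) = (k^2 - 5*k + 6)/(k^2 - 5*k - 24)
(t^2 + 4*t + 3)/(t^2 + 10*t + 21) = (t + 1)/(t + 7)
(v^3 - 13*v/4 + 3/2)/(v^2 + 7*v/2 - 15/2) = (v^2 + 3*v/2 - 1)/(v + 5)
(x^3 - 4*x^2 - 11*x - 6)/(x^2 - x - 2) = (x^2 - 5*x - 6)/(x - 2)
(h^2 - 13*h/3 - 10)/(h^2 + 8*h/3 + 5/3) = (h - 6)/(h + 1)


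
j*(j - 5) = j^2 - 5*j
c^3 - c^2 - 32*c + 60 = (c - 5)*(c - 2)*(c + 6)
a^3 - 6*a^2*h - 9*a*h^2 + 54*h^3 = (a - 6*h)*(a - 3*h)*(a + 3*h)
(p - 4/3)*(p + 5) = p^2 + 11*p/3 - 20/3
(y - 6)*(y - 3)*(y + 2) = y^3 - 7*y^2 + 36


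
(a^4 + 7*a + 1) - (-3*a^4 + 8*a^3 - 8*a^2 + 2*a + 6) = 4*a^4 - 8*a^3 + 8*a^2 + 5*a - 5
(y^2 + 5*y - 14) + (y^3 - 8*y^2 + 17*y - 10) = y^3 - 7*y^2 + 22*y - 24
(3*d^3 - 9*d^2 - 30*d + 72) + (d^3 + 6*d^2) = 4*d^3 - 3*d^2 - 30*d + 72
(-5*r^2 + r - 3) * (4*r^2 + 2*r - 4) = -20*r^4 - 6*r^3 + 10*r^2 - 10*r + 12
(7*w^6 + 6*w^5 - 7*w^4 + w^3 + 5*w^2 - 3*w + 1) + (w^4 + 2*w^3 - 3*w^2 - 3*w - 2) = 7*w^6 + 6*w^5 - 6*w^4 + 3*w^3 + 2*w^2 - 6*w - 1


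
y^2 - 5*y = y*(y - 5)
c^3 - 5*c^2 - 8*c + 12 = (c - 6)*(c - 1)*(c + 2)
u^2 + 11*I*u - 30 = (u + 5*I)*(u + 6*I)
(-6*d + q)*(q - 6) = -6*d*q + 36*d + q^2 - 6*q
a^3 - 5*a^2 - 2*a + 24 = (a - 4)*(a - 3)*(a + 2)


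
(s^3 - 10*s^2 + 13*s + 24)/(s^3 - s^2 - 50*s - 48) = (s - 3)/(s + 6)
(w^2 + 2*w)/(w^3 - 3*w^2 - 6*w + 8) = w/(w^2 - 5*w + 4)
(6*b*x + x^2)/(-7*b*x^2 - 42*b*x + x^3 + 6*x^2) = (6*b + x)/(-7*b*x - 42*b + x^2 + 6*x)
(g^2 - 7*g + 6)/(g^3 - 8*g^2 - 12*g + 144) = (g - 1)/(g^2 - 2*g - 24)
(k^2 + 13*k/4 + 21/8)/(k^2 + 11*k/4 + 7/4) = (k + 3/2)/(k + 1)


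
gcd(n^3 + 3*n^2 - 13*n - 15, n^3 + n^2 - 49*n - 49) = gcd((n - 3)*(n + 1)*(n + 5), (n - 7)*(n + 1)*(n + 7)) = n + 1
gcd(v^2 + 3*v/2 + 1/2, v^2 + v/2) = v + 1/2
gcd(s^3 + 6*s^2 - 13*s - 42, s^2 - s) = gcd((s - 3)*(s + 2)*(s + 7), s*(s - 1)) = 1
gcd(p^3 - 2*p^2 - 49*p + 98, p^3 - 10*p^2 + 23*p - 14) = p^2 - 9*p + 14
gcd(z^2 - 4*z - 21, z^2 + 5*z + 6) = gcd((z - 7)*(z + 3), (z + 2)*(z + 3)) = z + 3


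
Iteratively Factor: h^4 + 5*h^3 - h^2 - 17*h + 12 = (h + 3)*(h^3 + 2*h^2 - 7*h + 4) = (h - 1)*(h + 3)*(h^2 + 3*h - 4) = (h - 1)*(h + 3)*(h + 4)*(h - 1)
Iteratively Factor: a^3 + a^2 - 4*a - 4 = (a - 2)*(a^2 + 3*a + 2) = (a - 2)*(a + 2)*(a + 1)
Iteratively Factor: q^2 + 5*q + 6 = (q + 3)*(q + 2)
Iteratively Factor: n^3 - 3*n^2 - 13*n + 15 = (n - 5)*(n^2 + 2*n - 3) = (n - 5)*(n + 3)*(n - 1)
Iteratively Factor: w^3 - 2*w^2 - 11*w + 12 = (w - 1)*(w^2 - w - 12) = (w - 1)*(w + 3)*(w - 4)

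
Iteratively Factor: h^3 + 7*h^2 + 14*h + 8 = (h + 2)*(h^2 + 5*h + 4) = (h + 2)*(h + 4)*(h + 1)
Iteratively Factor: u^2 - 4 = (u + 2)*(u - 2)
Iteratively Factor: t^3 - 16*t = (t)*(t^2 - 16) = t*(t + 4)*(t - 4)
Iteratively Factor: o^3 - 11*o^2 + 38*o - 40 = (o - 2)*(o^2 - 9*o + 20) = (o - 4)*(o - 2)*(o - 5)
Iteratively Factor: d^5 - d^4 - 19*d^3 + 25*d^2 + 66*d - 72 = (d + 4)*(d^4 - 5*d^3 + d^2 + 21*d - 18) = (d + 2)*(d + 4)*(d^3 - 7*d^2 + 15*d - 9) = (d - 3)*(d + 2)*(d + 4)*(d^2 - 4*d + 3) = (d - 3)^2*(d + 2)*(d + 4)*(d - 1)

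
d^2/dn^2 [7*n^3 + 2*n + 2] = 42*n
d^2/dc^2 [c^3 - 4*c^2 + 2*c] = 6*c - 8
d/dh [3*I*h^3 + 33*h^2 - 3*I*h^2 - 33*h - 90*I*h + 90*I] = 9*I*h^2 + 6*h*(11 - I) - 33 - 90*I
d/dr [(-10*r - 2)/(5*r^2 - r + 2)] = 2*(25*r^2 + 10*r - 11)/(25*r^4 - 10*r^3 + 21*r^2 - 4*r + 4)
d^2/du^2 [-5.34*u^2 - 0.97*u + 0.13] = -10.6800000000000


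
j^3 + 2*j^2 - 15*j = j*(j - 3)*(j + 5)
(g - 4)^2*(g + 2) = g^3 - 6*g^2 + 32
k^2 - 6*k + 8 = (k - 4)*(k - 2)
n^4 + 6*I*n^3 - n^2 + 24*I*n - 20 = (n - 2*I)*(n + I)*(n + 2*I)*(n + 5*I)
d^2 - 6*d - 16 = (d - 8)*(d + 2)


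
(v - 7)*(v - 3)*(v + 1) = v^3 - 9*v^2 + 11*v + 21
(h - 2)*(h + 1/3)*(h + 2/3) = h^3 - h^2 - 16*h/9 - 4/9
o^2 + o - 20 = (o - 4)*(o + 5)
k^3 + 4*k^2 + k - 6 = (k - 1)*(k + 2)*(k + 3)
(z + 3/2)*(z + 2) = z^2 + 7*z/2 + 3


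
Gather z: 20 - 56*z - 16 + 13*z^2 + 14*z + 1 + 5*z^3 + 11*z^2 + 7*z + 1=5*z^3 + 24*z^2 - 35*z + 6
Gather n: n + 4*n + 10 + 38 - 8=5*n + 40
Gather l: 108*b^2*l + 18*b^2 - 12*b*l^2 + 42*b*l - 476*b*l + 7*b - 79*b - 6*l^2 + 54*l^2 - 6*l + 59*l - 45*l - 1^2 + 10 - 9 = 18*b^2 - 72*b + l^2*(48 - 12*b) + l*(108*b^2 - 434*b + 8)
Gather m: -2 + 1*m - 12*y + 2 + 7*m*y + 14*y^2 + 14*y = m*(7*y + 1) + 14*y^2 + 2*y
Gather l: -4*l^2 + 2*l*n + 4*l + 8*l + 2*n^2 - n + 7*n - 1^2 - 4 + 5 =-4*l^2 + l*(2*n + 12) + 2*n^2 + 6*n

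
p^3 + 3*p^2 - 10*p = p*(p - 2)*(p + 5)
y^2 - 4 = (y - 2)*(y + 2)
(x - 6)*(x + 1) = x^2 - 5*x - 6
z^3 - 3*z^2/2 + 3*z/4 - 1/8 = (z - 1/2)^3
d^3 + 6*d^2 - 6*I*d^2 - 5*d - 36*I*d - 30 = (d + 6)*(d - 5*I)*(d - I)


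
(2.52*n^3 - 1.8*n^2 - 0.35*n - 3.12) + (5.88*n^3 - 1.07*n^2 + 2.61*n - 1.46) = 8.4*n^3 - 2.87*n^2 + 2.26*n - 4.58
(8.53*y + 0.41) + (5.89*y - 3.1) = 14.42*y - 2.69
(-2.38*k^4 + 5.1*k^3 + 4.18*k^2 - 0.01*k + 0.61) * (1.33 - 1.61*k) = 3.8318*k^5 - 11.3764*k^4 + 0.0531999999999995*k^3 + 5.5755*k^2 - 0.9954*k + 0.8113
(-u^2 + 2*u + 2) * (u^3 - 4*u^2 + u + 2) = -u^5 + 6*u^4 - 7*u^3 - 8*u^2 + 6*u + 4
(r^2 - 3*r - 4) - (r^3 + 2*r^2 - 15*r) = -r^3 - r^2 + 12*r - 4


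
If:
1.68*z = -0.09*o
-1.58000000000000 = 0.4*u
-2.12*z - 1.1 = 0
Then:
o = 9.69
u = -3.95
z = -0.52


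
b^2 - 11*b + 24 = (b - 8)*(b - 3)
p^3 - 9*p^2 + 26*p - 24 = (p - 4)*(p - 3)*(p - 2)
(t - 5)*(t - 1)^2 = t^3 - 7*t^2 + 11*t - 5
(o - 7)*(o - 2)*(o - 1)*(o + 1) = o^4 - 9*o^3 + 13*o^2 + 9*o - 14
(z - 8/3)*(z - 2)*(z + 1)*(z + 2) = z^4 - 5*z^3/3 - 20*z^2/3 + 20*z/3 + 32/3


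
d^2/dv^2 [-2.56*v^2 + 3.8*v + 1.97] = -5.12000000000000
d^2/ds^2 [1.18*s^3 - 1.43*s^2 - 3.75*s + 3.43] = 7.08*s - 2.86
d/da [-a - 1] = -1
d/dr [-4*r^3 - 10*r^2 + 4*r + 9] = -12*r^2 - 20*r + 4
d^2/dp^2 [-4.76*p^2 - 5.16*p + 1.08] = -9.52000000000000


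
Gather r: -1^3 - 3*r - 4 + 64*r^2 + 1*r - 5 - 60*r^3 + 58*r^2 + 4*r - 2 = -60*r^3 + 122*r^2 + 2*r - 12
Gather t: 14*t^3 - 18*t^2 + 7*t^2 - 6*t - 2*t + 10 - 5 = 14*t^3 - 11*t^2 - 8*t + 5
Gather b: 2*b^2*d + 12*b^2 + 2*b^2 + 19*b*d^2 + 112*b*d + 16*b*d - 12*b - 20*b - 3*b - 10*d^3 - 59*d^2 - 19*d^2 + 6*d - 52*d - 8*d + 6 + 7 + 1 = b^2*(2*d + 14) + b*(19*d^2 + 128*d - 35) - 10*d^3 - 78*d^2 - 54*d + 14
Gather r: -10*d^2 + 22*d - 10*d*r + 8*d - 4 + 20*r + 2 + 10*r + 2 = -10*d^2 + 30*d + r*(30 - 10*d)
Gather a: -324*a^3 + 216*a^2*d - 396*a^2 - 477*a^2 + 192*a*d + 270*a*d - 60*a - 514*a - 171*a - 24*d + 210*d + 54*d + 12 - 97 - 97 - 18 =-324*a^3 + a^2*(216*d - 873) + a*(462*d - 745) + 240*d - 200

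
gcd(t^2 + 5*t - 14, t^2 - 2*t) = t - 2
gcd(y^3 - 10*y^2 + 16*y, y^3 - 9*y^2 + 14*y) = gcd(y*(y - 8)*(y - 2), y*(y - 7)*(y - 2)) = y^2 - 2*y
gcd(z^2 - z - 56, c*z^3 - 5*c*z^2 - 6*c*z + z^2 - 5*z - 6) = 1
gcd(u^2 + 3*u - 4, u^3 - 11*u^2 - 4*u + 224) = u + 4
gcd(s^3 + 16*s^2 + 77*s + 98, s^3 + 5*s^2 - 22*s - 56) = s^2 + 9*s + 14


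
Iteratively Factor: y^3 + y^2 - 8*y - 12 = (y + 2)*(y^2 - y - 6) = (y + 2)^2*(y - 3)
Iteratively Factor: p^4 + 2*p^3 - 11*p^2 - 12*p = (p + 1)*(p^3 + p^2 - 12*p) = (p - 3)*(p + 1)*(p^2 + 4*p) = (p - 3)*(p + 1)*(p + 4)*(p)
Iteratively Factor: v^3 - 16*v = (v + 4)*(v^2 - 4*v) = (v - 4)*(v + 4)*(v)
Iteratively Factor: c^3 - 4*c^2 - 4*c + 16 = (c + 2)*(c^2 - 6*c + 8) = (c - 2)*(c + 2)*(c - 4)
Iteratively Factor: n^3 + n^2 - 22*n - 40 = (n + 2)*(n^2 - n - 20) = (n - 5)*(n + 2)*(n + 4)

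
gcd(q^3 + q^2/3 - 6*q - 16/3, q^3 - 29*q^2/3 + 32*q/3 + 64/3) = q^2 - 5*q/3 - 8/3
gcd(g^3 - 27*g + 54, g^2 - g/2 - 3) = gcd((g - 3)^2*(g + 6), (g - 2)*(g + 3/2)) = 1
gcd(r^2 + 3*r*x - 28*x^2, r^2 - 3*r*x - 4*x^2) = -r + 4*x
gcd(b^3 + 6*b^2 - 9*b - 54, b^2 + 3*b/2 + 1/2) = 1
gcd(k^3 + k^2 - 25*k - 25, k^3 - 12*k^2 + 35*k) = k - 5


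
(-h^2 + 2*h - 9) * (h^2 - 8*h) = -h^4 + 10*h^3 - 25*h^2 + 72*h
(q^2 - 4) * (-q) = -q^3 + 4*q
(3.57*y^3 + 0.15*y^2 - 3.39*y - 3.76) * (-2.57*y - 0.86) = -9.1749*y^4 - 3.4557*y^3 + 8.5833*y^2 + 12.5786*y + 3.2336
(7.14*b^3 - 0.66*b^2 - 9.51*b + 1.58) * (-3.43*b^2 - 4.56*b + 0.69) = -24.4902*b^5 - 30.2946*b^4 + 40.5555*b^3 + 37.4908*b^2 - 13.7667*b + 1.0902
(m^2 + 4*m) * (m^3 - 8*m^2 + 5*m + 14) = m^5 - 4*m^4 - 27*m^3 + 34*m^2 + 56*m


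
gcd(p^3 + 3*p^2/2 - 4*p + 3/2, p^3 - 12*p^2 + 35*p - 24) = p - 1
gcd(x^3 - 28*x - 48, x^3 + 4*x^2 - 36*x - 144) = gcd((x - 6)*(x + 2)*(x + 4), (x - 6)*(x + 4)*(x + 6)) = x^2 - 2*x - 24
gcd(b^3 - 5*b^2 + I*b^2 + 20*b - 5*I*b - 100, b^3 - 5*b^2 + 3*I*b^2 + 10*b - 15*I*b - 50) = b^2 + b*(-5 + 5*I) - 25*I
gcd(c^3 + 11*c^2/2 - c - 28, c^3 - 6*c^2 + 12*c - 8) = c - 2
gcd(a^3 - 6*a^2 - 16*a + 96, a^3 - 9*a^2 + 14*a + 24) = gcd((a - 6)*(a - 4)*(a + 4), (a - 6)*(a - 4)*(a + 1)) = a^2 - 10*a + 24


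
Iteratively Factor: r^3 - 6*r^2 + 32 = (r - 4)*(r^2 - 2*r - 8) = (r - 4)*(r + 2)*(r - 4)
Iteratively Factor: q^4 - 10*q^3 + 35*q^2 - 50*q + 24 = (q - 4)*(q^3 - 6*q^2 + 11*q - 6) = (q - 4)*(q - 2)*(q^2 - 4*q + 3) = (q - 4)*(q - 3)*(q - 2)*(q - 1)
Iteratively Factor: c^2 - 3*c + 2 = (c - 1)*(c - 2)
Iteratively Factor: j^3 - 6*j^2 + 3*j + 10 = (j - 5)*(j^2 - j - 2) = (j - 5)*(j + 1)*(j - 2)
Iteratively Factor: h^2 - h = (h)*(h - 1)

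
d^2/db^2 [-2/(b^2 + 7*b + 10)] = 4*(b^2 + 7*b - (2*b + 7)^2 + 10)/(b^2 + 7*b + 10)^3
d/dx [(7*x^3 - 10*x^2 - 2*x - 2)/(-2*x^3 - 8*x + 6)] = (-10*x^4 - 60*x^3 + 97*x^2 - 60*x - 14)/(2*(x^6 + 8*x^4 - 6*x^3 + 16*x^2 - 24*x + 9))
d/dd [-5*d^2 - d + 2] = -10*d - 1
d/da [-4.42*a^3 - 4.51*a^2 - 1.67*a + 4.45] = -13.26*a^2 - 9.02*a - 1.67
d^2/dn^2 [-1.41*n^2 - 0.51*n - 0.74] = -2.82000000000000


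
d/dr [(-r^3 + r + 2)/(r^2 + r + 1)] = ((1 - 3*r^2)*(r^2 + r + 1) - (2*r + 1)*(-r^3 + r + 2))/(r^2 + r + 1)^2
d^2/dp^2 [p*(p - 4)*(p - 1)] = 6*p - 10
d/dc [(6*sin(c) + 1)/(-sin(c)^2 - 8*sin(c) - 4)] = 2*(3*sin(c)^2 + sin(c) - 8)*cos(c)/(sin(c)^2 + 8*sin(c) + 4)^2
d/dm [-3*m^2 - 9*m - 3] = -6*m - 9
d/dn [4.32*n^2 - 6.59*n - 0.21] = 8.64*n - 6.59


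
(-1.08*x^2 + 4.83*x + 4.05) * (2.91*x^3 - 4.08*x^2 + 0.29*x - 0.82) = -3.1428*x^5 + 18.4617*x^4 - 8.2341*x^3 - 14.2377*x^2 - 2.7861*x - 3.321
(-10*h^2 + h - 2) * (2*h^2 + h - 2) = -20*h^4 - 8*h^3 + 17*h^2 - 4*h + 4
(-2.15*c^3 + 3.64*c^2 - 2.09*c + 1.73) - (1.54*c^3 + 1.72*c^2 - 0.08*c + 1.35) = -3.69*c^3 + 1.92*c^2 - 2.01*c + 0.38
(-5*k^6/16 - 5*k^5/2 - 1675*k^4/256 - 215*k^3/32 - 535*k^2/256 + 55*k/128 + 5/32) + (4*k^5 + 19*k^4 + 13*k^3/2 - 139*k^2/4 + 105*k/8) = -5*k^6/16 + 3*k^5/2 + 3189*k^4/256 - 7*k^3/32 - 9431*k^2/256 + 1735*k/128 + 5/32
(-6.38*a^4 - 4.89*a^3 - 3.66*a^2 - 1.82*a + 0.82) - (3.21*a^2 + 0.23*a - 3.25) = -6.38*a^4 - 4.89*a^3 - 6.87*a^2 - 2.05*a + 4.07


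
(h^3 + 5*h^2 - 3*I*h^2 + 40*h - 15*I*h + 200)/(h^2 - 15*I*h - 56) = (h^2 + 5*h*(1 + I) + 25*I)/(h - 7*I)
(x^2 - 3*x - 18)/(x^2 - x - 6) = (-x^2 + 3*x + 18)/(-x^2 + x + 6)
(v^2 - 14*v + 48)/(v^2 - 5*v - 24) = (v - 6)/(v + 3)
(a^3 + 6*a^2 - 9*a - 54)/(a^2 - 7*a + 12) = (a^2 + 9*a + 18)/(a - 4)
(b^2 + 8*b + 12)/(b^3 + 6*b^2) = (b + 2)/b^2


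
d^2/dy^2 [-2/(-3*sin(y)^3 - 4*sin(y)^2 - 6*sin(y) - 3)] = 2*(-81*sin(y)^6 - 132*sin(y)^5 + 8*sin(y)^4 + 201*sin(y)^3 + 216*sin(y)^2 + 108*sin(y) + 48)/(3*sin(y)^3 + 4*sin(y)^2 + 6*sin(y) + 3)^3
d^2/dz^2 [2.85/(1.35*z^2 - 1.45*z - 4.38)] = (10.38825*z^2 - 11.15775*z - 2.85*(2.7*z - 1.45)*(5.4*z - 2.9) - 33.7041)/(-1.35*z^2 + 1.45*z + 4.38)^3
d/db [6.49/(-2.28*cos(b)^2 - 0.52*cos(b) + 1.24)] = -(29.5944*cos(b) + 3.3748)*sin(b)/(2.28*cos(b)^2 + 0.52*cos(b) - 1.24)^2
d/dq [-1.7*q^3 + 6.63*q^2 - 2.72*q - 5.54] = -5.1*q^2 + 13.26*q - 2.72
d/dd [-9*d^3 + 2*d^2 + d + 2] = -27*d^2 + 4*d + 1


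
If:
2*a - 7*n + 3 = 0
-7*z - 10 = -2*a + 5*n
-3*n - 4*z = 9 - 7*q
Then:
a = 49*z/4 + 85/4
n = 7*z/2 + 13/2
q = 29*z/14 + 57/14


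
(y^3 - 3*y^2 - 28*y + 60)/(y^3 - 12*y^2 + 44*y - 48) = (y + 5)/(y - 4)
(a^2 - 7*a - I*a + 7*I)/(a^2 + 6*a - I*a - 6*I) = (a - 7)/(a + 6)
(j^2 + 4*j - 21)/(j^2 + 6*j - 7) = (j - 3)/(j - 1)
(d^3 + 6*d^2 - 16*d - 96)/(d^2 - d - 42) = (d^2 - 16)/(d - 7)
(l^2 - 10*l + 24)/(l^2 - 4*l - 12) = (l - 4)/(l + 2)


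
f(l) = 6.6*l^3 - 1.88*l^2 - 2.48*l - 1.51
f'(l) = 19.8*l^2 - 3.76*l - 2.48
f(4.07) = 402.22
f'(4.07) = 310.20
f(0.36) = -2.34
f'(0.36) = -1.27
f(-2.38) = -95.23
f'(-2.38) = 118.62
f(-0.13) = -1.23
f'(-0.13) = -1.66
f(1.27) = 5.83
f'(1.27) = 24.68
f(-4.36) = -573.46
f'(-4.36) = 390.30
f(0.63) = -2.17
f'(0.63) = 3.01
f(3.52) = 254.32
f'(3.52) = 229.61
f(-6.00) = -1479.91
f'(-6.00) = 732.88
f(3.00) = 152.33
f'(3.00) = 164.44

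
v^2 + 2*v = v*(v + 2)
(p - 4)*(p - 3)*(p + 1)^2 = p^4 - 5*p^3 - p^2 + 17*p + 12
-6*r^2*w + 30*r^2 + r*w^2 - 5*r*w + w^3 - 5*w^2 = (-2*r + w)*(3*r + w)*(w - 5)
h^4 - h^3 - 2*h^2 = h^2*(h - 2)*(h + 1)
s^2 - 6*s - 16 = (s - 8)*(s + 2)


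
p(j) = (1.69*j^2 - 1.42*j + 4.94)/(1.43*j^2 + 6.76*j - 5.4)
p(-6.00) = 13.46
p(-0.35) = -0.74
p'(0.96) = -7.66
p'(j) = (-2.86*j - 6.76)*(1.69*j^2 - 1.42*j + 4.94)/(1.43*j^2 + 6.76*j - 5.4)^2 + (3.38*j - 1.42)/(1.43*j^2 + 6.76*j - 5.4)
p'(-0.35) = -0.22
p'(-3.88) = 2.96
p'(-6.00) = 21.43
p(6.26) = 0.67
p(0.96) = 2.13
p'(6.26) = 0.03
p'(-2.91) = 1.09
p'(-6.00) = 21.43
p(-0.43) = -0.73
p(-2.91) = -1.80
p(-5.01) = -16.14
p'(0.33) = -3.85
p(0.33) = -1.54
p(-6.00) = 13.46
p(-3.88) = -3.55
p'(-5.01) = 41.65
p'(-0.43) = -0.14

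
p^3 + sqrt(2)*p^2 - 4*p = p*(p - sqrt(2))*(p + 2*sqrt(2))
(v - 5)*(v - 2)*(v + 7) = v^3 - 39*v + 70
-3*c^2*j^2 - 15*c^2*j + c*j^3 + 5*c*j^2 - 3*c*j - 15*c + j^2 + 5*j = (-3*c + j)*(j + 5)*(c*j + 1)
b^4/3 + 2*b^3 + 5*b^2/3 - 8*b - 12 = (b/3 + 1)*(b - 2)*(b + 2)*(b + 3)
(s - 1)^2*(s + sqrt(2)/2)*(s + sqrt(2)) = s^4 - 2*s^3 + 3*sqrt(2)*s^3/2 - 3*sqrt(2)*s^2 + 2*s^2 - 2*s + 3*sqrt(2)*s/2 + 1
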